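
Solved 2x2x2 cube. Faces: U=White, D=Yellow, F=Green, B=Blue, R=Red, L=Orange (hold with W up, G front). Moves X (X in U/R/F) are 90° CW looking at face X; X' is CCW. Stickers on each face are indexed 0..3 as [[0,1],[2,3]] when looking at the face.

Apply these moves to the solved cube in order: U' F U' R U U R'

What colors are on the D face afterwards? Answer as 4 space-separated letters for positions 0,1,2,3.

Answer: R G Y Y

Derivation:
After move 1 (U'): U=WWWW F=OOGG R=GGRR B=RRBB L=BBOO
After move 2 (F): F=GOGO U=WWOB R=WGWR D=RGYY L=BYOY
After move 3 (U'): U=WBWO F=BYGO R=GOWR B=WGBB L=RROY
After move 4 (R): R=WGRO U=WYWO F=BGGY D=RBYW B=OGBB
After move 5 (U): U=WWOY F=WGGY R=OGRO B=RRBB L=BGOY
After move 6 (U): U=OWYW F=OGGY R=RRRO B=BGBB L=WGOY
After move 7 (R'): R=RORR U=OBYB F=OWGW D=RGYY B=WGBB
Query: D face = RGYY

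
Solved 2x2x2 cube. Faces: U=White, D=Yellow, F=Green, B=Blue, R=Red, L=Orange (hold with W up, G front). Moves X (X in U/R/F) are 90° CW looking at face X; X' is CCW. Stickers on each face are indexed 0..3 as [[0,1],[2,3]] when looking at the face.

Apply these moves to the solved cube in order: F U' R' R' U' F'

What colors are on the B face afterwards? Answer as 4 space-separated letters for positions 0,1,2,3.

Answer: R W Y B

Derivation:
After move 1 (F): F=GGGG U=WWOO R=WRWR D=RRYY L=OYOY
After move 2 (U'): U=WOWO F=OYGG R=GGWR B=WRBB L=BBOY
After move 3 (R'): R=GRGW U=WBWW F=OOGO D=RYYG B=YRRB
After move 4 (R'): R=RWGG U=WRWY F=OBGW D=ROYO B=GRYB
After move 5 (U'): U=RYWW F=BBGW R=OBGG B=RWYB L=GROY
After move 6 (F'): F=BWBG U=RYOG R=OBRG D=RYYO L=GWOW
Query: B face = RWYB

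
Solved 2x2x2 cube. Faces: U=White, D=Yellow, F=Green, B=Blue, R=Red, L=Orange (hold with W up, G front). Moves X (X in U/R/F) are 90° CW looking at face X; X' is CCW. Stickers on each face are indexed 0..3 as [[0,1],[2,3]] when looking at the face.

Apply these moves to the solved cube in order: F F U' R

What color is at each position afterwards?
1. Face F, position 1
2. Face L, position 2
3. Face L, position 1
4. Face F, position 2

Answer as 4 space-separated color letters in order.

After move 1 (F): F=GGGG U=WWOO R=WRWR D=RRYY L=OYOY
After move 2 (F): F=GGGG U=WWYY R=OROR D=WWYY L=OROR
After move 3 (U'): U=WYWY F=ORGG R=GGOR B=ORBB L=BBOR
After move 4 (R): R=OGRG U=WRWG F=OWGY D=WBYO B=YRYB
Query 1: F[1] = W
Query 2: L[2] = O
Query 3: L[1] = B
Query 4: F[2] = G

Answer: W O B G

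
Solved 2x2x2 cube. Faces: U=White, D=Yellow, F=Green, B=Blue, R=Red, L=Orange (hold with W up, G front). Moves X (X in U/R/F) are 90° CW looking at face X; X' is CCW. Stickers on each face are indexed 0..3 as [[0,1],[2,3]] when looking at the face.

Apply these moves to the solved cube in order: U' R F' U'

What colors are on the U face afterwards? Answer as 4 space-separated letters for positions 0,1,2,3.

Answer: O R W R

Derivation:
After move 1 (U'): U=WWWW F=OOGG R=GGRR B=RRBB L=BBOO
After move 2 (R): R=RGRG U=WOWG F=OYGY D=YBYR B=WRWB
After move 3 (F'): F=YYOG U=WORR R=BGYG D=BOYR L=BGOW
After move 4 (U'): U=ORWR F=BGOG R=YYYG B=BGWB L=WROW
Query: U face = ORWR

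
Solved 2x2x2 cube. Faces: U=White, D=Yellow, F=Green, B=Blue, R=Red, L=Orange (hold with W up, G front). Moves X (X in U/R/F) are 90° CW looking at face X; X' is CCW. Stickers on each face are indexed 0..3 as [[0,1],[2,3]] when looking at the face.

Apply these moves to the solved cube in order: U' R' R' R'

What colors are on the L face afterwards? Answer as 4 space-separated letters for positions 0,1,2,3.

Answer: B B O O

Derivation:
After move 1 (U'): U=WWWW F=OOGG R=GGRR B=RRBB L=BBOO
After move 2 (R'): R=GRGR U=WBWR F=OWGW D=YOYG B=YRYB
After move 3 (R'): R=RRGG U=WYWY F=OBGR D=YWYW B=GROB
After move 4 (R'): R=RGRG U=WOWG F=OYGY D=YBYR B=WRWB
Query: L face = BBOO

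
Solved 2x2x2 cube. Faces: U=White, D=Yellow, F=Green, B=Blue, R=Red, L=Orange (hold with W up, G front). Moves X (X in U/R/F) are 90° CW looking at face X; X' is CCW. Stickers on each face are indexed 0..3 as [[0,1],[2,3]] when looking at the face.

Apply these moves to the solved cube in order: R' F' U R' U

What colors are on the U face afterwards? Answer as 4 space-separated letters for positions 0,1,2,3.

After move 1 (R'): R=RRRR U=WBWB F=GWGW D=YGYG B=YBYB
After move 2 (F'): F=WWGG U=WBRR R=GRYR D=OOYG L=OBOW
After move 3 (U): U=RWRB F=GRGG R=YBYR B=OBYB L=WWOW
After move 4 (R'): R=BRYY U=RYRO F=GWGB D=ORYG B=GBOB
After move 5 (U): U=RROY F=BRGB R=GBYY B=WWOB L=GWOW
Query: U face = RROY

Answer: R R O Y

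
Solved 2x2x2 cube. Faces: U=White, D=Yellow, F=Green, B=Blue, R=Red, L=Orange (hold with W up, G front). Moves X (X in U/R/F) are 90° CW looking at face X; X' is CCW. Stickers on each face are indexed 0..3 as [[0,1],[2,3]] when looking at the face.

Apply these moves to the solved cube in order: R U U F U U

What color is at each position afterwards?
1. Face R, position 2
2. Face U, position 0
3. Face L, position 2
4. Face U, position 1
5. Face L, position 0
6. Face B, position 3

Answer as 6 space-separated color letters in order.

Answer: W R O O G B

Derivation:
After move 1 (R): R=RRRR U=WGWG F=GYGY D=YBYB B=WBWB
After move 2 (U): U=WWGG F=RRGY R=WBRR B=OOWB L=GYOO
After move 3 (U): U=GWGW F=WBGY R=OORR B=GYWB L=RROO
After move 4 (F): F=GWYB U=GWOR R=GOWR D=ROYB L=RYOB
After move 5 (U): U=OGRW F=GOYB R=GYWR B=RYWB L=GWOB
After move 6 (U): U=ROWG F=GYYB R=RYWR B=GWWB L=GOOB
Query 1: R[2] = W
Query 2: U[0] = R
Query 3: L[2] = O
Query 4: U[1] = O
Query 5: L[0] = G
Query 6: B[3] = B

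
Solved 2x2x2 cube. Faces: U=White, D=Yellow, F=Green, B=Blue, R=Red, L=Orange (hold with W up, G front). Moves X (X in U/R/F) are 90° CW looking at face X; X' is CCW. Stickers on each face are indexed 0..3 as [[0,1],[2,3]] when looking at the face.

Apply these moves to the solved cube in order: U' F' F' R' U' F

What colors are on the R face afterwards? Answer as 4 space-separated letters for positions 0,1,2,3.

After move 1 (U'): U=WWWW F=OOGG R=GGRR B=RRBB L=BBOO
After move 2 (F'): F=OGOG U=WWGR R=YGYR D=BOYY L=BWOW
After move 3 (F'): F=GGOO U=WWYY R=OGBR D=WWYY L=BROG
After move 4 (R'): R=GROB U=WBYR F=GWOY D=WGYO B=YRWB
After move 5 (U'): U=BRWY F=BROY R=GWOB B=GRWB L=YROG
After move 6 (F): F=OBYR U=BRGR R=WWYB D=OGYO L=YWOG
Query: R face = WWYB

Answer: W W Y B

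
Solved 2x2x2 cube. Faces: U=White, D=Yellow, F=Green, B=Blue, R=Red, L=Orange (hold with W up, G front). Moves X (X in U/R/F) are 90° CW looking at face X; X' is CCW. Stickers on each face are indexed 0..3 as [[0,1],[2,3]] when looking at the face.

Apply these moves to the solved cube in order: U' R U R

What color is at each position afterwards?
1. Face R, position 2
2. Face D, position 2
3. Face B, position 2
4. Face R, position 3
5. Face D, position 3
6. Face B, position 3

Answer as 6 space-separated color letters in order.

Answer: G Y W R B B

Derivation:
After move 1 (U'): U=WWWW F=OOGG R=GGRR B=RRBB L=BBOO
After move 2 (R): R=RGRG U=WOWG F=OYGY D=YBYR B=WRWB
After move 3 (U): U=WWGO F=RGGY R=WRRG B=BBWB L=OYOO
After move 4 (R): R=RWGR U=WGGY F=RBGR D=YWYB B=OBWB
Query 1: R[2] = G
Query 2: D[2] = Y
Query 3: B[2] = W
Query 4: R[3] = R
Query 5: D[3] = B
Query 6: B[3] = B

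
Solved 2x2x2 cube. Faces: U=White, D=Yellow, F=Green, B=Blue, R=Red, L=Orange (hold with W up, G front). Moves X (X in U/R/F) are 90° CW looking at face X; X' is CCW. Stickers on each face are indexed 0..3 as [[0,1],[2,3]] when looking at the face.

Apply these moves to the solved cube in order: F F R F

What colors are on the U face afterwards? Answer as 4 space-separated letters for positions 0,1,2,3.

Answer: W G R R

Derivation:
After move 1 (F): F=GGGG U=WWOO R=WRWR D=RRYY L=OYOY
After move 2 (F): F=GGGG U=WWYY R=OROR D=WWYY L=OROR
After move 3 (R): R=OORR U=WGYG F=GWGY D=WBYB B=YBWB
After move 4 (F): F=GGYW U=WGRR R=YOGR D=ROYB L=OWOB
Query: U face = WGRR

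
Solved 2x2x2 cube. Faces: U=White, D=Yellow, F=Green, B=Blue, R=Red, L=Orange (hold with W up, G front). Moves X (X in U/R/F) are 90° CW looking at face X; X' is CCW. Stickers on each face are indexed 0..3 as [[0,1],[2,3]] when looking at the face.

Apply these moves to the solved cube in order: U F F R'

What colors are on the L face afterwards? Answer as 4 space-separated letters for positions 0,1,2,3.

Answer: G R O B

Derivation:
After move 1 (U): U=WWWW F=RRGG R=BBRR B=OOBB L=GGOO
After move 2 (F): F=GRGR U=WWOG R=WBWR D=RBYY L=GYOY
After move 3 (F): F=GGRR U=WWYY R=OBGR D=WWYY L=GROB
After move 4 (R'): R=BROG U=WBYO F=GWRY D=WGYR B=YOWB
Query: L face = GROB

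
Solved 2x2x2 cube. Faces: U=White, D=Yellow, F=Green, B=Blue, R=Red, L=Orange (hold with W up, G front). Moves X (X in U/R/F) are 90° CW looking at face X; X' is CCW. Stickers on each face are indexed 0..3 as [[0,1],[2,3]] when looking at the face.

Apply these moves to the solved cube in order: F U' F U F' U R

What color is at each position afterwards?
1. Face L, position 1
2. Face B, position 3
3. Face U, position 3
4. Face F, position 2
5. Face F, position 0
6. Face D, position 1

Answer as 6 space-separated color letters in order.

Answer: Y B G W G B

Derivation:
After move 1 (F): F=GGGG U=WWOO R=WRWR D=RRYY L=OYOY
After move 2 (U'): U=WOWO F=OYGG R=GGWR B=WRBB L=BBOY
After move 3 (F): F=GOGY U=WOYB R=WGOR D=WGYY L=BROR
After move 4 (U): U=YWBO F=WGGY R=WROR B=BRBB L=GOOR
After move 5 (F'): F=GYWG U=YWWO R=GRWR D=ORYY L=GOOB
After move 6 (U): U=WYOW F=GRWG R=BRWR B=GOBB L=GYOB
After move 7 (R): R=WBRR U=WROG F=GRWY D=OBYG B=WOYB
Query 1: L[1] = Y
Query 2: B[3] = B
Query 3: U[3] = G
Query 4: F[2] = W
Query 5: F[0] = G
Query 6: D[1] = B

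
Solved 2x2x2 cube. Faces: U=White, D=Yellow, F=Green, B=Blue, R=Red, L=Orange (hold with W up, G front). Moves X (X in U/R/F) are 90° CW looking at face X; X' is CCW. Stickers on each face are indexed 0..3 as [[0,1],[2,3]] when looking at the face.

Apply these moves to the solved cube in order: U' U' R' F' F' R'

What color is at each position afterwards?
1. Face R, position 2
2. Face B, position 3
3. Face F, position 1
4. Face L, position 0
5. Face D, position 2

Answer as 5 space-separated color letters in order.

After move 1 (U'): U=WWWW F=OOGG R=GGRR B=RRBB L=BBOO
After move 2 (U'): U=WWWW F=BBGG R=OORR B=GGBB L=RROO
After move 3 (R'): R=OROR U=WBWG F=BWGW D=YBYG B=YGYB
After move 4 (F'): F=WWBG U=WBOO R=BRYR D=ROYG L=RGOW
After move 5 (F'): F=WGWB U=WBBY R=ORRR D=GWYG L=ROOO
After move 6 (R'): R=RROR U=WYBY F=WBWY D=GGYB B=GGWB
Query 1: R[2] = O
Query 2: B[3] = B
Query 3: F[1] = B
Query 4: L[0] = R
Query 5: D[2] = Y

Answer: O B B R Y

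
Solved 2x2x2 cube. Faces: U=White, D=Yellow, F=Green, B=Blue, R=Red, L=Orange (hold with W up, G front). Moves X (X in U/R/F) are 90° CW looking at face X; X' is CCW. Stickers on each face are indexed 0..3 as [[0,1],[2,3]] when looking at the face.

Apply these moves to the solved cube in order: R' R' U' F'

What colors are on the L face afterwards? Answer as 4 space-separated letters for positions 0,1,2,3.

After move 1 (R'): R=RRRR U=WBWB F=GWGW D=YGYG B=YBYB
After move 2 (R'): R=RRRR U=WYWY F=GBGB D=YWYW B=GBGB
After move 3 (U'): U=YYWW F=OOGB R=GBRR B=RRGB L=GBOO
After move 4 (F'): F=OBOG U=YYGR R=WBYR D=BOYW L=GWOW
Query: L face = GWOW

Answer: G W O W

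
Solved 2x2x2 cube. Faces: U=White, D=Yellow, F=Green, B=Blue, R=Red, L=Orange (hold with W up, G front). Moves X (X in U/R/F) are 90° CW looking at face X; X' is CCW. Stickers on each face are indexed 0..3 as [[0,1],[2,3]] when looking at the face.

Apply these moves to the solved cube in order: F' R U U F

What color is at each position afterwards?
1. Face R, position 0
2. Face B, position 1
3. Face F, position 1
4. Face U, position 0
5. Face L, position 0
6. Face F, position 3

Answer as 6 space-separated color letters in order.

Answer: G O R G Y B

Derivation:
After move 1 (F'): F=GGGG U=WWRR R=YRYR D=OOYY L=OWOW
After move 2 (R): R=YYRR U=WGRG F=GOGY D=OBYB B=RBWB
After move 3 (U): U=RWGG F=YYGY R=RBRR B=OWWB L=GOOW
After move 4 (U): U=GRGW F=RBGY R=OWRR B=GOWB L=YYOW
After move 5 (F): F=GRYB U=GRWY R=GWWR D=ROYB L=YOOB
Query 1: R[0] = G
Query 2: B[1] = O
Query 3: F[1] = R
Query 4: U[0] = G
Query 5: L[0] = Y
Query 6: F[3] = B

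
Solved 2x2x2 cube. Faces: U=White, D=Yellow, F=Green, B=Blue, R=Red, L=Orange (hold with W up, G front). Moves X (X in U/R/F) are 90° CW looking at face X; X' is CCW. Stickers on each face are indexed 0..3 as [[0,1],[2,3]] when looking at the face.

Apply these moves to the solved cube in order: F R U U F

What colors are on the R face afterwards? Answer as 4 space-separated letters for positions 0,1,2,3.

After move 1 (F): F=GGGG U=WWOO R=WRWR D=RRYY L=OYOY
After move 2 (R): R=WWRR U=WGOG F=GRGY D=RBYB B=OBWB
After move 3 (U): U=OWGG F=WWGY R=OBRR B=OYWB L=GROY
After move 4 (U): U=GOGW F=OBGY R=OYRR B=GRWB L=WWOY
After move 5 (F): F=GOYB U=GOYW R=GYWR D=ROYB L=WROB
Query: R face = GYWR

Answer: G Y W R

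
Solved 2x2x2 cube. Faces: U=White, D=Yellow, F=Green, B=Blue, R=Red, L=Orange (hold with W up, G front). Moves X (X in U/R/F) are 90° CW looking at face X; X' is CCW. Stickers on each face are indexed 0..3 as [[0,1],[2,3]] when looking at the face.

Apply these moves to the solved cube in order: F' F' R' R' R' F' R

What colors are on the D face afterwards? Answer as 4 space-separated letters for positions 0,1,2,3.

After move 1 (F'): F=GGGG U=WWRR R=YRYR D=OOYY L=OWOW
After move 2 (F'): F=GGGG U=WWYY R=OROR D=WWYY L=OROR
After move 3 (R'): R=RROO U=WBYB F=GWGY D=WGYG B=YBWB
After move 4 (R'): R=RORO U=WWYY F=GBGB D=WWYY B=GBGB
After move 5 (R'): R=OORR U=WGYG F=GWGY D=WBYB B=YBWB
After move 6 (F'): F=WYGG U=WGOR R=BOWR D=RRYB L=OGOY
After move 7 (R): R=WBRO U=WYOG F=WRGB D=RWYY B=RBGB
Query: D face = RWYY

Answer: R W Y Y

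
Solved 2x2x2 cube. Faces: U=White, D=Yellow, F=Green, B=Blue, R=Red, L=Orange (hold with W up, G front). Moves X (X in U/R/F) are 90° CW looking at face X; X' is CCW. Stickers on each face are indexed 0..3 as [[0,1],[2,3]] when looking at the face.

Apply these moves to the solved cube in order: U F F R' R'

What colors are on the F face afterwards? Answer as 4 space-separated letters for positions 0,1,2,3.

After move 1 (U): U=WWWW F=RRGG R=BBRR B=OOBB L=GGOO
After move 2 (F): F=GRGR U=WWOG R=WBWR D=RBYY L=GYOY
After move 3 (F): F=GGRR U=WWYY R=OBGR D=WWYY L=GROB
After move 4 (R'): R=BROG U=WBYO F=GWRY D=WGYR B=YOWB
After move 5 (R'): R=RGBO U=WWYY F=GBRO D=WWYY B=ROGB
Query: F face = GBRO

Answer: G B R O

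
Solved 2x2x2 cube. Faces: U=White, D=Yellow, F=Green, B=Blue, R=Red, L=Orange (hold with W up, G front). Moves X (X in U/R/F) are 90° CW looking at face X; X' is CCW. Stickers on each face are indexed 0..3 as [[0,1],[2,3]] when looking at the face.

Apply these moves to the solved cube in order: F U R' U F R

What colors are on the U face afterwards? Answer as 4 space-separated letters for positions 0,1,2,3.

Answer: O B Y R

Derivation:
After move 1 (F): F=GGGG U=WWOO R=WRWR D=RRYY L=OYOY
After move 2 (U): U=OWOW F=WRGG R=BBWR B=OYBB L=GGOY
After move 3 (R'): R=BRBW U=OBOO F=WWGW D=RRYG B=YYRB
After move 4 (U): U=OOOB F=BRGW R=YYBW B=GGRB L=WWOY
After move 5 (F): F=GBWR U=OOYW R=OYBW D=BYYG L=WROR
After move 6 (R): R=BOWY U=OBYR F=GYWG D=BRYG B=WGOB
Query: U face = OBYR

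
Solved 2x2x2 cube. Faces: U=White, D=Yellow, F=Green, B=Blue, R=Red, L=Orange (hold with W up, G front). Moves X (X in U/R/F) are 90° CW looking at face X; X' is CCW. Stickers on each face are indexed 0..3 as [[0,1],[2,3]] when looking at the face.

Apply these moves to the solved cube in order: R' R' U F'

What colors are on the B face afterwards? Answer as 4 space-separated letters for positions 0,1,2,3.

After move 1 (R'): R=RRRR U=WBWB F=GWGW D=YGYG B=YBYB
After move 2 (R'): R=RRRR U=WYWY F=GBGB D=YWYW B=GBGB
After move 3 (U): U=WWYY F=RRGB R=GBRR B=OOGB L=GBOO
After move 4 (F'): F=RBRG U=WWGR R=WBYR D=BOYW L=GYOY
Query: B face = OOGB

Answer: O O G B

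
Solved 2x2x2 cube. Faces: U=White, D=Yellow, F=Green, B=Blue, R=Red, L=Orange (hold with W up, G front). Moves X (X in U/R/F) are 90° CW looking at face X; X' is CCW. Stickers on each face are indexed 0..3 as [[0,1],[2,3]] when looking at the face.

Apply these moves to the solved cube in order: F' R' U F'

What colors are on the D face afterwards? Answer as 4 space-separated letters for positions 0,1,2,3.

After move 1 (F'): F=GGGG U=WWRR R=YRYR D=OOYY L=OWOW
After move 2 (R'): R=RRYY U=WBRB F=GWGR D=OGYG B=YBOB
After move 3 (U): U=RWBB F=RRGR R=YBYY B=OWOB L=GWOW
After move 4 (F'): F=RRRG U=RWYY R=GBOY D=WWYG L=GBOB
Query: D face = WWYG

Answer: W W Y G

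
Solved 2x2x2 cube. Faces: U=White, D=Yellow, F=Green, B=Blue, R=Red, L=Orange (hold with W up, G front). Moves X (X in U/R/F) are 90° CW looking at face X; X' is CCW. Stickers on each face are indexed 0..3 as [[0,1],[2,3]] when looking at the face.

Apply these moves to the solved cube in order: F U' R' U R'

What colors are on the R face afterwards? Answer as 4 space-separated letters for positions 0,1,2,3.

After move 1 (F): F=GGGG U=WWOO R=WRWR D=RRYY L=OYOY
After move 2 (U'): U=WOWO F=OYGG R=GGWR B=WRBB L=BBOY
After move 3 (R'): R=GRGW U=WBWW F=OOGO D=RYYG B=YRRB
After move 4 (U): U=WWWB F=GRGO R=YRGW B=BBRB L=OOOY
After move 5 (R'): R=RWYG U=WRWB F=GWGB D=RRYO B=GBYB
Query: R face = RWYG

Answer: R W Y G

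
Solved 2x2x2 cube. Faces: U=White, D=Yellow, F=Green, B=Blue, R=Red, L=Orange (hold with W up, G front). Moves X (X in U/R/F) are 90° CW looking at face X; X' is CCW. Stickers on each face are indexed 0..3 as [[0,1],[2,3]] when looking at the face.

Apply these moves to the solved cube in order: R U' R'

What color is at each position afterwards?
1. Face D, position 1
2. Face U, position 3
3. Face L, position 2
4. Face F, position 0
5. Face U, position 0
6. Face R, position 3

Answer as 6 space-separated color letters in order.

After move 1 (R): R=RRRR U=WGWG F=GYGY D=YBYB B=WBWB
After move 2 (U'): U=GGWW F=OOGY R=GYRR B=RRWB L=WBOO
After move 3 (R'): R=YRGR U=GWWR F=OGGW D=YOYY B=BRBB
Query 1: D[1] = O
Query 2: U[3] = R
Query 3: L[2] = O
Query 4: F[0] = O
Query 5: U[0] = G
Query 6: R[3] = R

Answer: O R O O G R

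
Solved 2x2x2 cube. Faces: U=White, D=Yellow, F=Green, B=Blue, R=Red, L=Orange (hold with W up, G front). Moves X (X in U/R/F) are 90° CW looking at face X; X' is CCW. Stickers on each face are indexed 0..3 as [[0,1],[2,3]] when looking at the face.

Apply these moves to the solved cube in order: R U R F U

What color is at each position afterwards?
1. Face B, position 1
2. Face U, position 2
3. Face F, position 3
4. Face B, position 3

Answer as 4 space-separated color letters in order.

After move 1 (R): R=RRRR U=WGWG F=GYGY D=YBYB B=WBWB
After move 2 (U): U=WWGG F=RRGY R=WBRR B=OOWB L=GYOO
After move 3 (R): R=RWRB U=WRGY F=RBGB D=YWYO B=GOWB
After move 4 (F): F=GRBB U=WROY R=GWYB D=RRYO L=GYOW
After move 5 (U): U=OWYR F=GWBB R=GOYB B=GYWB L=GROW
Query 1: B[1] = Y
Query 2: U[2] = Y
Query 3: F[3] = B
Query 4: B[3] = B

Answer: Y Y B B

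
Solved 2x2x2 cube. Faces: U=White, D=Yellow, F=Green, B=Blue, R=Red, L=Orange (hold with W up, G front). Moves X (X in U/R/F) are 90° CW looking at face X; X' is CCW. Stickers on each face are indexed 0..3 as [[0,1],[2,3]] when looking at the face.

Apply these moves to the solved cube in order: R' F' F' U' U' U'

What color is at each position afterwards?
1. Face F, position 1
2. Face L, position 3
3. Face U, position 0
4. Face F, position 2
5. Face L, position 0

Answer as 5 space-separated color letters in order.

After move 1 (R'): R=RRRR U=WBWB F=GWGW D=YGYG B=YBYB
After move 2 (F'): F=WWGG U=WBRR R=GRYR D=OOYG L=OBOW
After move 3 (F'): F=WGWG U=WBGY R=OROR D=BWYG L=OROR
After move 4 (U'): U=BYWG F=ORWG R=WGOR B=ORYB L=YBOR
After move 5 (U'): U=YGBW F=YBWG R=OROR B=WGYB L=OROR
After move 6 (U'): U=GWYB F=ORWG R=YBOR B=ORYB L=WGOR
Query 1: F[1] = R
Query 2: L[3] = R
Query 3: U[0] = G
Query 4: F[2] = W
Query 5: L[0] = W

Answer: R R G W W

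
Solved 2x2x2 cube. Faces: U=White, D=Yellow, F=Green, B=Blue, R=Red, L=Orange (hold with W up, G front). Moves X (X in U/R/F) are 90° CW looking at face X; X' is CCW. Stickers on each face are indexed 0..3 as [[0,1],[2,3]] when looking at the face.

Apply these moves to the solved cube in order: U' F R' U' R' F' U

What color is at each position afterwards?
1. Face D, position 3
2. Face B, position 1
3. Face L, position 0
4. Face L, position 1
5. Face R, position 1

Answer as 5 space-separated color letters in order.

Answer: B G R O R

Derivation:
After move 1 (U'): U=WWWW F=OOGG R=GGRR B=RRBB L=BBOO
After move 2 (F): F=GOGO U=WWOB R=WGWR D=RGYY L=BYOY
After move 3 (R'): R=GRWW U=WBOR F=GWGB D=ROYO B=YRGB
After move 4 (U'): U=BRWO F=BYGB R=GWWW B=GRGB L=YROY
After move 5 (R'): R=WWGW U=BGWG F=BRGO D=RYYB B=OROB
After move 6 (F'): F=ROBG U=BGWG R=YWRW D=RYYB L=YGOW
After move 7 (U): U=WBGG F=YWBG R=ORRW B=YGOB L=ROOW
Query 1: D[3] = B
Query 2: B[1] = G
Query 3: L[0] = R
Query 4: L[1] = O
Query 5: R[1] = R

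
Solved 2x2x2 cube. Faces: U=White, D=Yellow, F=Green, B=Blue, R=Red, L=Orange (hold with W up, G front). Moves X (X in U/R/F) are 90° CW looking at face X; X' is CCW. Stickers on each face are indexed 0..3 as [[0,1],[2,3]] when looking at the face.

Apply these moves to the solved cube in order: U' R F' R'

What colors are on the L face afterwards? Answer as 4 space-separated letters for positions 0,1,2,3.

Answer: B G O W

Derivation:
After move 1 (U'): U=WWWW F=OOGG R=GGRR B=RRBB L=BBOO
After move 2 (R): R=RGRG U=WOWG F=OYGY D=YBYR B=WRWB
After move 3 (F'): F=YYOG U=WORR R=BGYG D=BOYR L=BGOW
After move 4 (R'): R=GGBY U=WWRW F=YOOR D=BYYG B=RROB
Query: L face = BGOW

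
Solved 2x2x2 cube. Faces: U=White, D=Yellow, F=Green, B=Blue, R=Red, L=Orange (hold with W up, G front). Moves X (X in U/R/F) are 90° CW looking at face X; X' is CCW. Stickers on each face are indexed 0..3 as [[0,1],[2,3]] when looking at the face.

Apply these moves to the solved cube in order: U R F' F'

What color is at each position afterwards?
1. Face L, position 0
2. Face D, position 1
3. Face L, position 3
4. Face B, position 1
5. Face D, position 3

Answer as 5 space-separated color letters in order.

Answer: G W R O O

Derivation:
After move 1 (U): U=WWWW F=RRGG R=BBRR B=OOBB L=GGOO
After move 2 (R): R=RBRB U=WRWG F=RYGY D=YBYO B=WOWB
After move 3 (F'): F=YYRG U=WRRR R=BBYB D=GOYO L=GGOW
After move 4 (F'): F=YGYR U=WRBY R=OBGB D=GWYO L=GROR
Query 1: L[0] = G
Query 2: D[1] = W
Query 3: L[3] = R
Query 4: B[1] = O
Query 5: D[3] = O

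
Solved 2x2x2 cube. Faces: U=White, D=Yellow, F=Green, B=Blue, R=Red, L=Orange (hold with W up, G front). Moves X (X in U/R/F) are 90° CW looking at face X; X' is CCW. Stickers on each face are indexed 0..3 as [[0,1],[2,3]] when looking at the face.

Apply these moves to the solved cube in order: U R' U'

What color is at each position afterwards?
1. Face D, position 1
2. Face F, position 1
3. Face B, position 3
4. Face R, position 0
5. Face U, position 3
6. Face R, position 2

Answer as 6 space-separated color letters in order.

After move 1 (U): U=WWWW F=RRGG R=BBRR B=OOBB L=GGOO
After move 2 (R'): R=BRBR U=WBWO F=RWGW D=YRYG B=YOYB
After move 3 (U'): U=BOWW F=GGGW R=RWBR B=BRYB L=YOOO
Query 1: D[1] = R
Query 2: F[1] = G
Query 3: B[3] = B
Query 4: R[0] = R
Query 5: U[3] = W
Query 6: R[2] = B

Answer: R G B R W B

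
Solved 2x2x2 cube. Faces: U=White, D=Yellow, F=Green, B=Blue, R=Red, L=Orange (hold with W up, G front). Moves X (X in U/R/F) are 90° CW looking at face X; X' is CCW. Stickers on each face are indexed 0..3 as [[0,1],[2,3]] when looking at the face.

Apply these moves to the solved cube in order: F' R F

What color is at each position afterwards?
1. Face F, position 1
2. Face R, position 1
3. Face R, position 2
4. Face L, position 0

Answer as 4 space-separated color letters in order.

Answer: G Y G O

Derivation:
After move 1 (F'): F=GGGG U=WWRR R=YRYR D=OOYY L=OWOW
After move 2 (R): R=YYRR U=WGRG F=GOGY D=OBYB B=RBWB
After move 3 (F): F=GGYO U=WGWW R=RYGR D=RYYB L=OOOB
Query 1: F[1] = G
Query 2: R[1] = Y
Query 3: R[2] = G
Query 4: L[0] = O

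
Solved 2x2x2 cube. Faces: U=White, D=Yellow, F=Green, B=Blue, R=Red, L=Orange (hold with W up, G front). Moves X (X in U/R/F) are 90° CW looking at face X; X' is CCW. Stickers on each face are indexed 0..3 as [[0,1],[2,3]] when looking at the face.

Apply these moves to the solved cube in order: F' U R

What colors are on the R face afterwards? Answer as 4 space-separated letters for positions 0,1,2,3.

After move 1 (F'): F=GGGG U=WWRR R=YRYR D=OOYY L=OWOW
After move 2 (U): U=RWRW F=YRGG R=BBYR B=OWBB L=GGOW
After move 3 (R): R=YBRB U=RRRG F=YOGY D=OBYO B=WWWB
Query: R face = YBRB

Answer: Y B R B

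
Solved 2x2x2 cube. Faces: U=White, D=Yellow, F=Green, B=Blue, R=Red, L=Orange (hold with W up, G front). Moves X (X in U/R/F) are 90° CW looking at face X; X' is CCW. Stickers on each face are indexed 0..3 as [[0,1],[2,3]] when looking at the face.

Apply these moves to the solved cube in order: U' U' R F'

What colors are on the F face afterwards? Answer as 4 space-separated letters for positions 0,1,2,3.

After move 1 (U'): U=WWWW F=OOGG R=GGRR B=RRBB L=BBOO
After move 2 (U'): U=WWWW F=BBGG R=OORR B=GGBB L=RROO
After move 3 (R): R=RORO U=WBWG F=BYGY D=YBYG B=WGWB
After move 4 (F'): F=YYBG U=WBRR R=BOYO D=ROYG L=RGOW
Query: F face = YYBG

Answer: Y Y B G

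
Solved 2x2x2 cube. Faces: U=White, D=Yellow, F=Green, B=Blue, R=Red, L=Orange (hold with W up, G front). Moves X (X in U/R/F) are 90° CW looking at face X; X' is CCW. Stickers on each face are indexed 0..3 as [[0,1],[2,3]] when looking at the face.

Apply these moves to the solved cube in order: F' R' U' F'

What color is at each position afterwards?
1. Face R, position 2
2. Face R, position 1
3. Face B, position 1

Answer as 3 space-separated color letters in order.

Answer: O W R

Derivation:
After move 1 (F'): F=GGGG U=WWRR R=YRYR D=OOYY L=OWOW
After move 2 (R'): R=RRYY U=WBRB F=GWGR D=OGYG B=YBOB
After move 3 (U'): U=BBWR F=OWGR R=GWYY B=RROB L=YBOW
After move 4 (F'): F=WROG U=BBGY R=GWOY D=BWYG L=YROW
Query 1: R[2] = O
Query 2: R[1] = W
Query 3: B[1] = R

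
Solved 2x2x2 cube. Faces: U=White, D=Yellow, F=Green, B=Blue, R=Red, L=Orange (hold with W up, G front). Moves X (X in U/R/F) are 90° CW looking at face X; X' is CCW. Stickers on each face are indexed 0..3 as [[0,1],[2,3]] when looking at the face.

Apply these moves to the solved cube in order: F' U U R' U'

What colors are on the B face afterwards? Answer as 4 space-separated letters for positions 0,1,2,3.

Answer: W R O B

Derivation:
After move 1 (F'): F=GGGG U=WWRR R=YRYR D=OOYY L=OWOW
After move 2 (U): U=RWRW F=YRGG R=BBYR B=OWBB L=GGOW
After move 3 (U): U=RRWW F=BBGG R=OWYR B=GGBB L=YROW
After move 4 (R'): R=WROY U=RBWG F=BRGW D=OBYG B=YGOB
After move 5 (U'): U=BGRW F=YRGW R=BROY B=WROB L=YGOW
Query: B face = WROB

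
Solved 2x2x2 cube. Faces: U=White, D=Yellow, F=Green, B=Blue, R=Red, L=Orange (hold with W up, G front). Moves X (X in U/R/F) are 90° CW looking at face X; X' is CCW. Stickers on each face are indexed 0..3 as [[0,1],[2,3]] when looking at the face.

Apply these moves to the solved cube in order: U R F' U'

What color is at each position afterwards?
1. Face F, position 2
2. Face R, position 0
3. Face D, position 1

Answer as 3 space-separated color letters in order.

After move 1 (U): U=WWWW F=RRGG R=BBRR B=OOBB L=GGOO
After move 2 (R): R=RBRB U=WRWG F=RYGY D=YBYO B=WOWB
After move 3 (F'): F=YYRG U=WRRR R=BBYB D=GOYO L=GGOW
After move 4 (U'): U=RRWR F=GGRG R=YYYB B=BBWB L=WOOW
Query 1: F[2] = R
Query 2: R[0] = Y
Query 3: D[1] = O

Answer: R Y O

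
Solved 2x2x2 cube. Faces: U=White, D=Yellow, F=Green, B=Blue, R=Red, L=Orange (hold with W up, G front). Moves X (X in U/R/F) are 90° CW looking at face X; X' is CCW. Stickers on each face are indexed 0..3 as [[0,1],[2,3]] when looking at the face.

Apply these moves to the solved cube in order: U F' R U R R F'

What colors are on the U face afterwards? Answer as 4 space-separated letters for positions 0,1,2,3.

After move 1 (U): U=WWWW F=RRGG R=BBRR B=OOBB L=GGOO
After move 2 (F'): F=RGRG U=WWBR R=YBYR D=GOYY L=GWOW
After move 3 (R): R=YYRB U=WGBG F=RORY D=GBYO B=ROWB
After move 4 (U): U=BWGG F=YYRY R=RORB B=GWWB L=ROOW
After move 5 (R): R=RRBO U=BYGY F=YBRO D=GWYG B=GWWB
After move 6 (R): R=BROR U=BBGO F=YWRG D=GWYG B=YWYB
After move 7 (F'): F=WGYR U=BBBO R=WRGR D=OWYG L=ROOG
Query: U face = BBBO

Answer: B B B O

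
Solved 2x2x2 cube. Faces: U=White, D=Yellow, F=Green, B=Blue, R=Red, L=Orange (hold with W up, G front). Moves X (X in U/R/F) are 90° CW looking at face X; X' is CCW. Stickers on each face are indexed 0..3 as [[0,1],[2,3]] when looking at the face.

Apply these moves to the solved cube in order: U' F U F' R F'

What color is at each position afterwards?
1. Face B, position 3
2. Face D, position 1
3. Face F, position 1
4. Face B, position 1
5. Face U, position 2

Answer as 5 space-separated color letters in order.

Answer: B B Y Y R

Derivation:
After move 1 (U'): U=WWWW F=OOGG R=GGRR B=RRBB L=BBOO
After move 2 (F): F=GOGO U=WWOB R=WGWR D=RGYY L=BYOY
After move 3 (U): U=OWBW F=WGGO R=RRWR B=BYBB L=GOOY
After move 4 (F'): F=GOWG U=OWRW R=GRRR D=OYYY L=GWOB
After move 5 (R): R=RGRR U=OORG F=GYWY D=OBYB B=WYWB
After move 6 (F'): F=YYGW U=OORR R=BGOR D=WBYB L=GGOR
Query 1: B[3] = B
Query 2: D[1] = B
Query 3: F[1] = Y
Query 4: B[1] = Y
Query 5: U[2] = R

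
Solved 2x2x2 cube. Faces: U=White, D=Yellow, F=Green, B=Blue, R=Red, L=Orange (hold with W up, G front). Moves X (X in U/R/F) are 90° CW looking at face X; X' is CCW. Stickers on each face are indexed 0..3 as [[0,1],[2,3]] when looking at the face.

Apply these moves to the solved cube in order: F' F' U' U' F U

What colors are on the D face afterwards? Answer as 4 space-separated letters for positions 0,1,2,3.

After move 1 (F'): F=GGGG U=WWRR R=YRYR D=OOYY L=OWOW
After move 2 (F'): F=GGGG U=WWYY R=OROR D=WWYY L=OROR
After move 3 (U'): U=WYWY F=ORGG R=GGOR B=ORBB L=BBOR
After move 4 (U'): U=YYWW F=BBGG R=OROR B=GGBB L=OROR
After move 5 (F): F=GBGB U=YYRR R=WRWR D=OOYY L=OWOW
After move 6 (U): U=RYRY F=WRGB R=GGWR B=OWBB L=GBOW
Query: D face = OOYY

Answer: O O Y Y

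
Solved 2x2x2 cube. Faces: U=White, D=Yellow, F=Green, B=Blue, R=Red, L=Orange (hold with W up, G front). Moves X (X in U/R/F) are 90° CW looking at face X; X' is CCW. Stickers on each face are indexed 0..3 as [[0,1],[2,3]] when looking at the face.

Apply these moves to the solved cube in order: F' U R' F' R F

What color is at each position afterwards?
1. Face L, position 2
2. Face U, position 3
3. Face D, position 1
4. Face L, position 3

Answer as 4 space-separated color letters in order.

After move 1 (F'): F=GGGG U=WWRR R=YRYR D=OOYY L=OWOW
After move 2 (U): U=RWRW F=YRGG R=BBYR B=OWBB L=GGOW
After move 3 (R'): R=BRBY U=RBRO F=YWGW D=ORYG B=YWOB
After move 4 (F'): F=WWYG U=RBBB R=RROY D=GWYG L=GOOR
After move 5 (R): R=ORYR U=RWBG F=WWYG D=GOYY B=BWBB
After move 6 (F): F=YWGW U=RWRO R=BRGR D=YOYY L=GGOO
Query 1: L[2] = O
Query 2: U[3] = O
Query 3: D[1] = O
Query 4: L[3] = O

Answer: O O O O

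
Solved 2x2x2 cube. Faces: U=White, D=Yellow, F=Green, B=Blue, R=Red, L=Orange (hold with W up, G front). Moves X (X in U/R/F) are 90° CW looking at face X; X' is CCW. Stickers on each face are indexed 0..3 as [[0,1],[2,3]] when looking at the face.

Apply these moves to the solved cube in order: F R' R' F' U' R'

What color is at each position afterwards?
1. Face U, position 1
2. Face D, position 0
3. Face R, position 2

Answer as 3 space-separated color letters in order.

After move 1 (F): F=GGGG U=WWOO R=WRWR D=RRYY L=OYOY
After move 2 (R'): R=RRWW U=WBOB F=GWGO D=RGYG B=YBRB
After move 3 (R'): R=RWRW U=WROY F=GBGB D=RWYO B=GBGB
After move 4 (F'): F=BBGG U=WRRR R=WWRW D=YYYO L=OYOO
After move 5 (U'): U=RRWR F=OYGG R=BBRW B=WWGB L=GBOO
After move 6 (R'): R=BWBR U=RGWW F=ORGR D=YYYG B=OWYB
Query 1: U[1] = G
Query 2: D[0] = Y
Query 3: R[2] = B

Answer: G Y B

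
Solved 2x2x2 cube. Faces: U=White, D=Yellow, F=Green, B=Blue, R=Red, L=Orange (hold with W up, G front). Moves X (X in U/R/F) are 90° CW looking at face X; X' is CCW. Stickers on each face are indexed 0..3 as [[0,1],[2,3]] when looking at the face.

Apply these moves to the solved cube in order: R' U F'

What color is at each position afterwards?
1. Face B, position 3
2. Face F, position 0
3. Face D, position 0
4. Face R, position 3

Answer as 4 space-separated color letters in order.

After move 1 (R'): R=RRRR U=WBWB F=GWGW D=YGYG B=YBYB
After move 2 (U): U=WWBB F=RRGW R=YBRR B=OOYB L=GWOO
After move 3 (F'): F=RWRG U=WWYR R=GBYR D=WOYG L=GBOB
Query 1: B[3] = B
Query 2: F[0] = R
Query 3: D[0] = W
Query 4: R[3] = R

Answer: B R W R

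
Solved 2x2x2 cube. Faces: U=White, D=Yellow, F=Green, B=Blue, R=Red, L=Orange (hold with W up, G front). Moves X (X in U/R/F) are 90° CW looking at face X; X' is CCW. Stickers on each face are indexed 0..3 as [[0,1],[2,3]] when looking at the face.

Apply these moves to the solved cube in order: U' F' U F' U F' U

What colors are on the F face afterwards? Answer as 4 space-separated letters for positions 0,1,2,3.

Answer: W W O Y

Derivation:
After move 1 (U'): U=WWWW F=OOGG R=GGRR B=RRBB L=BBOO
After move 2 (F'): F=OGOG U=WWGR R=YGYR D=BOYY L=BWOW
After move 3 (U): U=GWRW F=YGOG R=RRYR B=BWBB L=OGOW
After move 4 (F'): F=GGYO U=GWRY R=ORBR D=GWYY L=OWOR
After move 5 (U): U=RGYW F=ORYO R=BWBR B=OWBB L=GGOR
After move 6 (F'): F=ROOY U=RGBB R=WWGR D=GRYY L=GWOY
After move 7 (U): U=BRBG F=WWOY R=OWGR B=GWBB L=ROOY
Query: F face = WWOY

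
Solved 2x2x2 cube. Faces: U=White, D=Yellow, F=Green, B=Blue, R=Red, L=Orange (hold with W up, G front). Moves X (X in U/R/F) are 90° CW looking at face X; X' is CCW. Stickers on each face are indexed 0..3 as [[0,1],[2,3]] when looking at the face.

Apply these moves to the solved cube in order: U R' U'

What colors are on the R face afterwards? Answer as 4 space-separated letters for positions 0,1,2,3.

After move 1 (U): U=WWWW F=RRGG R=BBRR B=OOBB L=GGOO
After move 2 (R'): R=BRBR U=WBWO F=RWGW D=YRYG B=YOYB
After move 3 (U'): U=BOWW F=GGGW R=RWBR B=BRYB L=YOOO
Query: R face = RWBR

Answer: R W B R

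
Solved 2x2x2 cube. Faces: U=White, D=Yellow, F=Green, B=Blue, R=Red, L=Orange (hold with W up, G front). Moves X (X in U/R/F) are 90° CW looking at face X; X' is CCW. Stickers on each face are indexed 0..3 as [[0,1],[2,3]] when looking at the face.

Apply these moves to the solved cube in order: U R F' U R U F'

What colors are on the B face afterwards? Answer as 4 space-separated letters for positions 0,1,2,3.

After move 1 (U): U=WWWW F=RRGG R=BBRR B=OOBB L=GGOO
After move 2 (R): R=RBRB U=WRWG F=RYGY D=YBYO B=WOWB
After move 3 (F'): F=YYRG U=WRRR R=BBYB D=GOYO L=GGOW
After move 4 (U): U=RWRR F=BBRG R=WOYB B=GGWB L=YYOW
After move 5 (R): R=YWBO U=RBRG F=BORO D=GWYG B=RGWB
After move 6 (U): U=RRGB F=YWRO R=RGBO B=YYWB L=BOOW
After move 7 (F'): F=WOYR U=RRRB R=WGGO D=OWYG L=BBOG
Query: B face = YYWB

Answer: Y Y W B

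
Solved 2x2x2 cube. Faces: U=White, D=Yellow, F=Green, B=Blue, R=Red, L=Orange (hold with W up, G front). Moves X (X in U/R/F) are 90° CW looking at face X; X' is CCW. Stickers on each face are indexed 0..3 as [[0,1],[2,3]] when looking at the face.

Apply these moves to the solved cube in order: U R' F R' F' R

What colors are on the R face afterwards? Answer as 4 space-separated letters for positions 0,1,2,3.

Answer: B R O R

Derivation:
After move 1 (U): U=WWWW F=RRGG R=BBRR B=OOBB L=GGOO
After move 2 (R'): R=BRBR U=WBWO F=RWGW D=YRYG B=YOYB
After move 3 (F): F=GRWW U=WBOG R=WROR D=BBYG L=GYOR
After move 4 (R'): R=RRWO U=WYOY F=GBWG D=BRYW B=GOBB
After move 5 (F'): F=BGGW U=WYRW R=RRBO D=YRYW L=GYOO
After move 6 (R): R=BROR U=WGRW F=BRGW D=YBYG B=WOYB
Query: R face = BROR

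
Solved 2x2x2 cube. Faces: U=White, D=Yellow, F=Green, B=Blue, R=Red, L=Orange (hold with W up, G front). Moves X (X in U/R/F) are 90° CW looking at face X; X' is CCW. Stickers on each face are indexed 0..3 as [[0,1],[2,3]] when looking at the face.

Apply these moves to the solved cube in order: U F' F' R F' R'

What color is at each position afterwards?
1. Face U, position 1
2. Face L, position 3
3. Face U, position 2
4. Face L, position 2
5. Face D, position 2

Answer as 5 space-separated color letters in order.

Answer: W Y G O Y

Derivation:
After move 1 (U): U=WWWW F=RRGG R=BBRR B=OOBB L=GGOO
After move 2 (F'): F=RGRG U=WWBR R=YBYR D=GOYY L=GWOW
After move 3 (F'): F=GGRR U=WWYY R=OBGR D=WWYY L=GROB
After move 4 (R): R=GORB U=WGYR F=GWRY D=WBYO B=YOWB
After move 5 (F'): F=WYGR U=WGGR R=BOWB D=RBYO L=GROY
After move 6 (R'): R=OBBW U=WWGY F=WGGR D=RYYR B=OOBB
Query 1: U[1] = W
Query 2: L[3] = Y
Query 3: U[2] = G
Query 4: L[2] = O
Query 5: D[2] = Y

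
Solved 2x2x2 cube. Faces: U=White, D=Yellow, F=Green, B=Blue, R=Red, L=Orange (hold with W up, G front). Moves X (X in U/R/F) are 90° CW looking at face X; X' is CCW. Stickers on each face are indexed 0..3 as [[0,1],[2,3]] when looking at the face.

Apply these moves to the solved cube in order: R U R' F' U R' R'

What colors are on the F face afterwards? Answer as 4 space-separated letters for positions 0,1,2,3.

After move 1 (R): R=RRRR U=WGWG F=GYGY D=YBYB B=WBWB
After move 2 (U): U=WWGG F=RRGY R=WBRR B=OOWB L=GYOO
After move 3 (R'): R=BRWR U=WWGO F=RWGG D=YRYY B=BOBB
After move 4 (F'): F=WGRG U=WWBW R=RRYR D=YOYY L=GOOG
After move 5 (U): U=BWWW F=RRRG R=BOYR B=GOBB L=WGOG
After move 6 (R'): R=ORBY U=BBWG F=RWRW D=YRYG B=YOOB
After move 7 (R'): R=RYOB U=BOWY F=RBRG D=YWYW B=GORB
Query: F face = RBRG

Answer: R B R G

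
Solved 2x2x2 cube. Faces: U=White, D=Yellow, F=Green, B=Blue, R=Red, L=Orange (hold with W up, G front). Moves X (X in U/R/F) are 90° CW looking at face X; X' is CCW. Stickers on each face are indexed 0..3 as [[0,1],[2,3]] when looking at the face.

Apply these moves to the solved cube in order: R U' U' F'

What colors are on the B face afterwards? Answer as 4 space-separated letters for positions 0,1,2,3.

Answer: G Y W B

Derivation:
After move 1 (R): R=RRRR U=WGWG F=GYGY D=YBYB B=WBWB
After move 2 (U'): U=GGWW F=OOGY R=GYRR B=RRWB L=WBOO
After move 3 (U'): U=GWGW F=WBGY R=OORR B=GYWB L=RROO
After move 4 (F'): F=BYWG U=GWOR R=BOYR D=ROYB L=RWOG
Query: B face = GYWB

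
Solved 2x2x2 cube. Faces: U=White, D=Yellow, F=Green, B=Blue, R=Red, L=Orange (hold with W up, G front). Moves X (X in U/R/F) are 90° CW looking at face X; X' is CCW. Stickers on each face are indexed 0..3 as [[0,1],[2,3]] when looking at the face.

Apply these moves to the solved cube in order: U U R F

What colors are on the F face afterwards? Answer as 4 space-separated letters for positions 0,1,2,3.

Answer: G B Y Y

Derivation:
After move 1 (U): U=WWWW F=RRGG R=BBRR B=OOBB L=GGOO
After move 2 (U): U=WWWW F=BBGG R=OORR B=GGBB L=RROO
After move 3 (R): R=RORO U=WBWG F=BYGY D=YBYG B=WGWB
After move 4 (F): F=GBYY U=WBOR R=WOGO D=RRYG L=RYOB
Query: F face = GBYY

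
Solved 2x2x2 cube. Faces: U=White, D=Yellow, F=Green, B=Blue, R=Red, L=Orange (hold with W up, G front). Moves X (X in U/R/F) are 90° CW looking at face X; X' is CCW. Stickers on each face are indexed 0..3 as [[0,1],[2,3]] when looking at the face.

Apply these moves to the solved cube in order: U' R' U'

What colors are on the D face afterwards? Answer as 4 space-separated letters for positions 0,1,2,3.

Answer: Y O Y G

Derivation:
After move 1 (U'): U=WWWW F=OOGG R=GGRR B=RRBB L=BBOO
After move 2 (R'): R=GRGR U=WBWR F=OWGW D=YOYG B=YRYB
After move 3 (U'): U=BRWW F=BBGW R=OWGR B=GRYB L=YROO
Query: D face = YOYG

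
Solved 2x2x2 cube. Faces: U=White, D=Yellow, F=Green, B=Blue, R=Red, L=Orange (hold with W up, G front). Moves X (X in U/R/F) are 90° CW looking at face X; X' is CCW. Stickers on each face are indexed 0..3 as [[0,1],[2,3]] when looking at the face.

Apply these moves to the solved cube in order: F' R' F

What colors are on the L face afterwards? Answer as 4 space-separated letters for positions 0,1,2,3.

Answer: O O O G

Derivation:
After move 1 (F'): F=GGGG U=WWRR R=YRYR D=OOYY L=OWOW
After move 2 (R'): R=RRYY U=WBRB F=GWGR D=OGYG B=YBOB
After move 3 (F): F=GGRW U=WBWW R=RRBY D=YRYG L=OOOG
Query: L face = OOOG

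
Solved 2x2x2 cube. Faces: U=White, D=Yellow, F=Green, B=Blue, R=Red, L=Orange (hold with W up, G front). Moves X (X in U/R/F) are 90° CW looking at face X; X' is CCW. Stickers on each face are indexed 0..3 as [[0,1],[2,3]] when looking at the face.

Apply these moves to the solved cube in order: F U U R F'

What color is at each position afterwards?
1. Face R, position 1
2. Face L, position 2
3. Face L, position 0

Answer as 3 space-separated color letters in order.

After move 1 (F): F=GGGG U=WWOO R=WRWR D=RRYY L=OYOY
After move 2 (U): U=OWOW F=WRGG R=BBWR B=OYBB L=GGOY
After move 3 (U): U=OOWW F=BBGG R=OYWR B=GGBB L=WROY
After move 4 (R): R=WORY U=OBWG F=BRGY D=RBYG B=WGOB
After move 5 (F'): F=RYBG U=OBWR R=BORY D=RYYG L=WGOW
Query 1: R[1] = O
Query 2: L[2] = O
Query 3: L[0] = W

Answer: O O W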